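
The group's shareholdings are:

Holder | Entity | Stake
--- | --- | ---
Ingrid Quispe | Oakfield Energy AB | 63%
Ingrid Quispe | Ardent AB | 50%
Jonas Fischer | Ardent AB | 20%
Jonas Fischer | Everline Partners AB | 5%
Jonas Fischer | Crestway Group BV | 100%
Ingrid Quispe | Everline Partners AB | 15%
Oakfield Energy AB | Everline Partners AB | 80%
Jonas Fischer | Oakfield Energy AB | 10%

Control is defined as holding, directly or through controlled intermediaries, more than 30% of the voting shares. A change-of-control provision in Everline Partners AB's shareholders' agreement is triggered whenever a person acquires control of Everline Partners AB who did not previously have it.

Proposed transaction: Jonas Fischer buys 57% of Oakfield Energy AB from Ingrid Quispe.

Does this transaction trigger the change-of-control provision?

The purchase adds only to Jonas's holdings (Ingrid's stake shrinks), so Jonas is the only person who could newly come to control Everline.
Jonas holds 100% of Crestway, so Jonas controls Crestway.
In Everline, Jonas's side holds only 5%, not > 30%.
So before the transaction, Jonas does not control Everline.
After the purchase, Jonas's direct stake in Oakfield rises to 10% + 57% = 67%, and Ingrid's stake falls to 6%.
Jonas holds 67% of Oakfield, so Jonas controls Oakfield.
Oakfield and Jonas together hold 80% + 5% = 85% of Everline, so Jonas controls Everline.
Jonas did not control Everline before and does after, so the clause is triggered.

Yes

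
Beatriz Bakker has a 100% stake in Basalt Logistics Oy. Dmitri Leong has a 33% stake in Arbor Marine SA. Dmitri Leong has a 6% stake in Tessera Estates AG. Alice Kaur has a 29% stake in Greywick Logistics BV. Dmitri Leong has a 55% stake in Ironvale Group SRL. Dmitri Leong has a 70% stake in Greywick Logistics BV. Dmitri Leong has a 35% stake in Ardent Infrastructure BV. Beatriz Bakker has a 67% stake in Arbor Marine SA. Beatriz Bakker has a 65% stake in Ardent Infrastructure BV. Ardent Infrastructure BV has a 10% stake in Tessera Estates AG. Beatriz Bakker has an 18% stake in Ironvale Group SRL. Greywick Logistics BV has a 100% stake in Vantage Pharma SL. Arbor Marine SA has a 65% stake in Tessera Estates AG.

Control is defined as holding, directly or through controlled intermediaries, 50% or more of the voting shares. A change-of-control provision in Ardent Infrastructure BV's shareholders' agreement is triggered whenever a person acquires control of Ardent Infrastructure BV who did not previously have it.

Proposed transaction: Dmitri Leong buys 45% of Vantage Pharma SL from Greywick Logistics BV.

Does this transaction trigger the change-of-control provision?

The purchase adds only to Dmitri's holdings (Greywick's stake shrinks), so Dmitri is the only person who could newly come to control Ardent.
Dmitri holds 70% of Greywick, so Dmitri controls Greywick.
Greywick holds 100% of Vantage, so Dmitri controls Vantage.
Dmitri holds 55% of Ironvale, so Dmitri controls Ironvale.
In Ardent, Dmitri's side holds only 35%, not ≥ 50%.
So before the transaction, Dmitri does not control Ardent.
After the purchase, Dmitri holds 45% of Vantage directly, and Greywick's stake falls to 55%.
Greywick and Dmitri together hold 55% + 45% = 100% of Vantage, so Dmitri controls Vantage.
After the transaction, Dmitri's side holds 35% of Ardent, not ≥ 50%, so Dmitri still does not control Ardent.
No new person acquires control, so the clause is not triggered.

No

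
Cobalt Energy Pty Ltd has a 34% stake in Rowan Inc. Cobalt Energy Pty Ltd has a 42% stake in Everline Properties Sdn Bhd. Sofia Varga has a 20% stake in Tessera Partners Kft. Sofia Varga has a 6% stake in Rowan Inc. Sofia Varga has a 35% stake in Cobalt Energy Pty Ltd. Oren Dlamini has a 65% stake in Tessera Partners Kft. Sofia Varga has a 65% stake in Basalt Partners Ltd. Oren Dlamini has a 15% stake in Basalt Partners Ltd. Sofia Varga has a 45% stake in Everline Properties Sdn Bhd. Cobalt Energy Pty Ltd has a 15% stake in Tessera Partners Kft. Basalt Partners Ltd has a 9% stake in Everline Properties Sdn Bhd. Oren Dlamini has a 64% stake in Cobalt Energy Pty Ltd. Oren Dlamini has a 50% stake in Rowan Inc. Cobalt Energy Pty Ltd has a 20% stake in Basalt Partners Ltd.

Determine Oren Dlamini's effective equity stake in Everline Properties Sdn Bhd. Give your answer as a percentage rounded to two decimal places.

Oren reaches Everline along 3 paths.
Via Cobalt: 64% × 42% = 26.88%.
Via Basalt: 15% × 9% = 1.35%.
Via Cobalt → Basalt: 64% × 20% × 9% = 1.152%.
Total: 26.88% + 1.35% + 1.152% = 29.382%.
Rounded: 29.38%.

29.38%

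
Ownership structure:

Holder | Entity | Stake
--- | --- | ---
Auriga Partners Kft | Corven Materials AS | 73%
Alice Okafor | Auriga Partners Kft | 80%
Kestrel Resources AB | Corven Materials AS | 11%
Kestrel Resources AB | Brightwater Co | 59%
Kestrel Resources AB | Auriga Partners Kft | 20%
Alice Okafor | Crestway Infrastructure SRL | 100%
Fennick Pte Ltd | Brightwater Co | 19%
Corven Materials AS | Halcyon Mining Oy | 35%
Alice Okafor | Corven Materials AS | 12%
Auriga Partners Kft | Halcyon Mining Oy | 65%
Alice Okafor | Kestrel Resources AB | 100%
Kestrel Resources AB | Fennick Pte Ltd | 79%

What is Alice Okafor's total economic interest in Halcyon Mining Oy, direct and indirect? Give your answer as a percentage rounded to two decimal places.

Alice reaches Halcyon along 6 paths.
Via Kestrel → Corven: 100% × 11% × 35% = 3.85%.
Via Auriga → Corven: 80% × 73% × 35% = 20.44%.
Via Kestrel → Auriga → Corven: 100% × 20% × 73% × 35% = 5.11%.
Via Corven: 12% × 35% = 4.2%.
Via Auriga: 80% × 65% = 52%.
Via Kestrel → Auriga: 100% × 20% × 65% = 13%.
Total: 3.85% + 20.44% + 5.11% + 4.2% + 52% + 13% = 98.6%.
Rounded: 98.60%.

98.60%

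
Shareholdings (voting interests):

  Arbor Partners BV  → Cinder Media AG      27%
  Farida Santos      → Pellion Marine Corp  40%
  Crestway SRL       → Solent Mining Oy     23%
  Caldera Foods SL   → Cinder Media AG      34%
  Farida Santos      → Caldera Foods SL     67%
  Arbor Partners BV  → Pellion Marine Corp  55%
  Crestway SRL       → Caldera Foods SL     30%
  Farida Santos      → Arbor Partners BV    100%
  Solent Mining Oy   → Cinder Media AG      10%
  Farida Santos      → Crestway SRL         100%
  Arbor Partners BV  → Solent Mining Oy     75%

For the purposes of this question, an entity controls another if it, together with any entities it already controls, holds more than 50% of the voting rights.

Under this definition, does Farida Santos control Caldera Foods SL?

Yes

Farida holds 100% of Crestway, so Farida controls Crestway.
Farida and Crestway together hold 67% + 30% = 97% of Caldera, so Farida controls Caldera.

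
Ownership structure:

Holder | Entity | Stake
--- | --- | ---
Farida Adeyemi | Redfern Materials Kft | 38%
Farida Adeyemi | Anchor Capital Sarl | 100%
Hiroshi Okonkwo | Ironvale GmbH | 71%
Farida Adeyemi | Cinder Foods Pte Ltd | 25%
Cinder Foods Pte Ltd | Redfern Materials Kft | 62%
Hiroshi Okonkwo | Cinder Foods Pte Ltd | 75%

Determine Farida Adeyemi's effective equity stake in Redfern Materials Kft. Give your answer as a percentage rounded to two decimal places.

Farida reaches Redfern along 2 paths.
Direct stake: 38% = 38%.
Via Cinder: 25% × 62% = 15.5%.
Total: 38% + 15.5% = 53.5%.
Rounded: 53.50%.

53.50%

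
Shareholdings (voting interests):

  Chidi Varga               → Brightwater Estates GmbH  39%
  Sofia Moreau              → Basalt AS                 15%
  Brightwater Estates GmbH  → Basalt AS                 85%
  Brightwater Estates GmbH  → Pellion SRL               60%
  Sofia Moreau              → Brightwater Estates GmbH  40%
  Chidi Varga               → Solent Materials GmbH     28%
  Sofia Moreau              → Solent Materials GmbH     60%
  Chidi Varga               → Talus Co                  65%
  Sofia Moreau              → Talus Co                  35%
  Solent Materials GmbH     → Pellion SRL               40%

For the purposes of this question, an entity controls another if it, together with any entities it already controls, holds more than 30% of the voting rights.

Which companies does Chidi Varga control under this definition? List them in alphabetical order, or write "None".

Chidi holds 39% of Brightwater, so Chidi controls Brightwater.
Chidi holds 65% of Talus, so Chidi controls Talus.
Brightwater holds 85% of Basalt, so Chidi controls Basalt.
Brightwater holds 60% of Pellion, so Chidi controls Pellion.
No other company's threshold is met.

Basalt AS, Brightwater Estates GmbH, Pellion SRL, Talus Co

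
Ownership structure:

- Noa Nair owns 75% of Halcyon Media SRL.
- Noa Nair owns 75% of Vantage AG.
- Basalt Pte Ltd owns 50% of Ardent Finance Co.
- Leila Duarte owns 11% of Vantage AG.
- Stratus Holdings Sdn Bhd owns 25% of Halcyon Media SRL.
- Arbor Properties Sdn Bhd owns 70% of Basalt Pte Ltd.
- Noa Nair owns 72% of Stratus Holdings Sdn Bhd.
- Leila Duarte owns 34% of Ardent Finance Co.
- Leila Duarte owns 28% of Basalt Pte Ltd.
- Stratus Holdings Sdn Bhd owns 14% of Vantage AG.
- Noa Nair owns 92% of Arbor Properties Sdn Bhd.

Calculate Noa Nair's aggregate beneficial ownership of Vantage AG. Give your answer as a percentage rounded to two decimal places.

85.08%

Noa reaches Vantage along 2 paths.
Via Stratus: 72% × 14% = 10.08%.
Direct stake: 75% = 75%.
Total: 10.08% + 75% = 85.08%.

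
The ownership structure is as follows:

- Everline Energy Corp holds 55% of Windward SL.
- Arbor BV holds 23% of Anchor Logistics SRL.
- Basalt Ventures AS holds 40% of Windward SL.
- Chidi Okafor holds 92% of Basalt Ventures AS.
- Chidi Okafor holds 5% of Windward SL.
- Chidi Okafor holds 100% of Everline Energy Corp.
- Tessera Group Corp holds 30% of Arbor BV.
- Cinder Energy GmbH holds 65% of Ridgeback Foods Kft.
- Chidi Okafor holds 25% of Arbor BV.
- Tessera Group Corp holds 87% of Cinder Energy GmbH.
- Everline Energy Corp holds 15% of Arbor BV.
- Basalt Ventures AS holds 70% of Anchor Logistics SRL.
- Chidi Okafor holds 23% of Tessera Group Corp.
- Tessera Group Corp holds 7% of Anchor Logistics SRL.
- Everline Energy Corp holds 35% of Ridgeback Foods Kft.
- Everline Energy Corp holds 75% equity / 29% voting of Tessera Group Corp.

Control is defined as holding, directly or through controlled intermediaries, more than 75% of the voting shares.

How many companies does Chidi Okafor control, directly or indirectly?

3

Chidi holds 100% of Everline, so Chidi controls Everline.
Chidi holds 92% of Basalt, so Chidi controls Basalt.
Basalt and Everline and Chidi together hold 40% + 55% + 5% = 100% of Windward, so Chidi controls Windward.
No other company's threshold is met.
Chidi controls 3 companies.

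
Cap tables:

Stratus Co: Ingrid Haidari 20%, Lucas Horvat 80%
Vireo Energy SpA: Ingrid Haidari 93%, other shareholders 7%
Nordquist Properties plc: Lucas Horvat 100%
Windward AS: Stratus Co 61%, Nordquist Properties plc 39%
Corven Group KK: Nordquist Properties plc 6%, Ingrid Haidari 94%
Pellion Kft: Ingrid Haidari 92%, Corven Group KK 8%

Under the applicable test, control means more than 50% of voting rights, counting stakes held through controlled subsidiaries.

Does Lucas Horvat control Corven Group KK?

Lucas holds 80% of Stratus, so Lucas controls Stratus.
Lucas holds 100% of Nordquist, so Lucas controls Nordquist.
Stratus and Nordquist together hold 61% + 39% = 100% of Windward, so Lucas controls Windward.
In Corven, Lucas's side holds only 6%, not > 50%.
So Lucas does not control Corven.

No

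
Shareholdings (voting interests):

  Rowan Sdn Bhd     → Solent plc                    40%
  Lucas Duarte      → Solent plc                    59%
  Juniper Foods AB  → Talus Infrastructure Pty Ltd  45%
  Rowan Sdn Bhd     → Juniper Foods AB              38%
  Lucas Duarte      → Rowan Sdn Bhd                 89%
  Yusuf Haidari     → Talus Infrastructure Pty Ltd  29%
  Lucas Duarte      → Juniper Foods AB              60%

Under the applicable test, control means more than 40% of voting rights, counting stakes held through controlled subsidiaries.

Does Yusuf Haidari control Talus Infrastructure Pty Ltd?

No

Yusuf's largest direct stake is 29% in Talus, which does not meet the threshold, so Yusuf controls no company.
In Talus, Yusuf's side holds only 29%, not > 40%.
So Yusuf does not control Talus.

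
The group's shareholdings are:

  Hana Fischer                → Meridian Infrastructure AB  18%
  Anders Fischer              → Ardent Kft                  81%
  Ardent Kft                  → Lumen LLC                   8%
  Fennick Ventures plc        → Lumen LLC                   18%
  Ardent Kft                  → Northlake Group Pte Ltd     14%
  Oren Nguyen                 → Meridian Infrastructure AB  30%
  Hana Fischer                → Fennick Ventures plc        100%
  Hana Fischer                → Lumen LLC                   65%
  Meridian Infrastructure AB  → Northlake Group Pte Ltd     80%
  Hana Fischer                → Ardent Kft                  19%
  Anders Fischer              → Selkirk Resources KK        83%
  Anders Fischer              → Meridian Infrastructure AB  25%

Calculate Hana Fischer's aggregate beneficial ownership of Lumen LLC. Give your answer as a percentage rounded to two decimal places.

84.52%

Hana reaches Lumen along 3 paths.
Via Ardent: 19% × 8% = 1.52%.
Direct stake: 65% = 65%.
Via Fennick: 100% × 18% = 18%.
Total: 1.52% + 65% + 18% = 84.52%.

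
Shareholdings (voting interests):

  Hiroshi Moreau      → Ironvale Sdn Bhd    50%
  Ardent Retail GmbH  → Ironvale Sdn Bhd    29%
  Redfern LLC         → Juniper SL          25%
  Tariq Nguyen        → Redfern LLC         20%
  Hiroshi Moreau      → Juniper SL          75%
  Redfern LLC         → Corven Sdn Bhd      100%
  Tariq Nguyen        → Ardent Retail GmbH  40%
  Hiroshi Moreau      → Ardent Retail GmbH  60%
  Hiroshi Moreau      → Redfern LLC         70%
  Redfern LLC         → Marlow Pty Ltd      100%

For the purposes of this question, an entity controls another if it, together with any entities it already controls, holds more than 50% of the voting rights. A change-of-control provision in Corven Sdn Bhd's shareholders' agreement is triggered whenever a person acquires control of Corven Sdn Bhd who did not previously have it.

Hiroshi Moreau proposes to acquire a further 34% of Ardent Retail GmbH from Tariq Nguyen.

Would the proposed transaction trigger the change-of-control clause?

The purchase adds only to Hiroshi's holdings (Tariq's stake shrinks), so Hiroshi is the only person who could newly come to control Corven.
Hiroshi holds 70% of Redfern, so Hiroshi controls Redfern.
Redfern holds 100% of Corven, so Hiroshi controls Corven.
So Hiroshi already controls Corven before the transaction.
After the purchase, Hiroshi's direct stake in Ardent rises to 60% + 34% = 94%, and Tariq's stake falls to 6%.
Hiroshi controlled Corven already, so this is not a new person acquiring control; every other person's position is unchanged or reduced.
No new person acquires control, so the clause is not triggered.

No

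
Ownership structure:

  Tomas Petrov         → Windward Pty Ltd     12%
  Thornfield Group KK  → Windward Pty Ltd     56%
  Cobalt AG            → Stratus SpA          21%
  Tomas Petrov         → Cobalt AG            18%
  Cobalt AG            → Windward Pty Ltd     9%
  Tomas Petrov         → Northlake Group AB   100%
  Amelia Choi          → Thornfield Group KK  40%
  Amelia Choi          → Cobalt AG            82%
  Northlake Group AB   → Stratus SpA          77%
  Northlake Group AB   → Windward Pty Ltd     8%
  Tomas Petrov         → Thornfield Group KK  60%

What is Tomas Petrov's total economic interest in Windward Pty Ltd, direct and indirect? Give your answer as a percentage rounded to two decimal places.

55.22%

Tomas reaches Windward along 4 paths.
Via Thornfield: 60% × 56% = 33.6%.
Via Northlake: 100% × 8% = 8%.
Via Cobalt: 18% × 9% = 1.62%.
Direct stake: 12% = 12%.
Total: 33.6% + 8% + 1.62% + 12% = 55.22%.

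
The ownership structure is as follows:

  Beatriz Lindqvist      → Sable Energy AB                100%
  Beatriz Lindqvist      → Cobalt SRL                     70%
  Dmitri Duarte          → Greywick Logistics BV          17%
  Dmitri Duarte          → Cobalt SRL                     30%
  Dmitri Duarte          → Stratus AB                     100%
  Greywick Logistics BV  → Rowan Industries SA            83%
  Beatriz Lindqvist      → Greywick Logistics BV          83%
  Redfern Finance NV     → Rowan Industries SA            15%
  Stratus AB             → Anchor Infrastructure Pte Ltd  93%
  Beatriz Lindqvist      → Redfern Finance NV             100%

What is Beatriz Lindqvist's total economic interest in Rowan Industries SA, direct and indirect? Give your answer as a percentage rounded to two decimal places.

83.89%

Beatriz reaches Rowan along 2 paths.
Via Redfern: 100% × 15% = 15%.
Via Greywick: 83% × 83% = 68.89%.
Total: 15% + 68.89% = 83.89%.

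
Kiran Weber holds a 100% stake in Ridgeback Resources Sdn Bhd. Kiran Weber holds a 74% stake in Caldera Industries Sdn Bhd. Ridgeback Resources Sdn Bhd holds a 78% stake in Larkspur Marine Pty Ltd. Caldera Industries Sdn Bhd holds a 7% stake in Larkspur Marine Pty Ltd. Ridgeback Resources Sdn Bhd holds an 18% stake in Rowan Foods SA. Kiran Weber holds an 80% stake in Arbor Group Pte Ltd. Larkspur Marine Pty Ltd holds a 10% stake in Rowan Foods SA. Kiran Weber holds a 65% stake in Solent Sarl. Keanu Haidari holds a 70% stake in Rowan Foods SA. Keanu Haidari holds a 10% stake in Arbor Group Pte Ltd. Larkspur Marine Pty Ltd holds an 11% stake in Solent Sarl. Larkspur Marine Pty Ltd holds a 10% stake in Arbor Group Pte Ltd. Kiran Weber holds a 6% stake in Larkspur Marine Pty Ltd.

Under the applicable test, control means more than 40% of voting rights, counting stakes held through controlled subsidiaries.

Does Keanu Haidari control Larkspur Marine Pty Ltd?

Keanu holds 70% of Rowan, so Keanu controls Rowan.
Neither Keanu nor any entity Keanu controls holds any voting interest in Larkspur.
So Keanu does not control Larkspur.

No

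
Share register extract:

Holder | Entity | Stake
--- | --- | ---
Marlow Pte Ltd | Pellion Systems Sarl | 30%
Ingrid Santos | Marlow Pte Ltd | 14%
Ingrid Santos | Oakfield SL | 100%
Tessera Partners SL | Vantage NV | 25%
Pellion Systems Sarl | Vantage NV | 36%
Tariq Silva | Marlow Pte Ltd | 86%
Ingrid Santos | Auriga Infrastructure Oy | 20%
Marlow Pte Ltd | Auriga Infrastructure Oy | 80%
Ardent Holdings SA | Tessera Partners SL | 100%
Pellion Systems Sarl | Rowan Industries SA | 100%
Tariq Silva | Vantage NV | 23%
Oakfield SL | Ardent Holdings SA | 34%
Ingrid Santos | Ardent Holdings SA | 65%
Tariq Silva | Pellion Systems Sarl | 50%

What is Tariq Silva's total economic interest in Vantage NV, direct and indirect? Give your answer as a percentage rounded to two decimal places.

Tariq reaches Vantage along 3 paths.
Via Marlow → Pellion: 86% × 30% × 36% = 9.288%.
Via Pellion: 50% × 36% = 18%.
Direct stake: 23% = 23%.
Total: 9.288% + 18% + 23% = 50.288%.
Rounded: 50.29%.

50.29%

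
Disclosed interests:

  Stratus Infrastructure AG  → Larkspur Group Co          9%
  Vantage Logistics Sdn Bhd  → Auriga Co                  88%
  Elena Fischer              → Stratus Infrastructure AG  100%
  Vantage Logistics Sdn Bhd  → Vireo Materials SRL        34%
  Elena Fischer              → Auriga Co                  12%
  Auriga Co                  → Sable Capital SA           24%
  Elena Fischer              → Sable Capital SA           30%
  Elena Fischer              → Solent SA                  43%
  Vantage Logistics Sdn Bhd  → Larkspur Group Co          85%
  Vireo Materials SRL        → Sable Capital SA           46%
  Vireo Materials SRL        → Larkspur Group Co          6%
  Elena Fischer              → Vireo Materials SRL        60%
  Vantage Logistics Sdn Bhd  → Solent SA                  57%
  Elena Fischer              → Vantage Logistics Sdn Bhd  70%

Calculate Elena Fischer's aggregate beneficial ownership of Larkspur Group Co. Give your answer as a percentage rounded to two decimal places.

73.53%

Elena reaches Larkspur along 4 paths.
Via Vantage: 70% × 85% = 59.5%.
Via Vantage → Vireo: 70% × 34% × 6% = 1.428%.
Via Vireo: 60% × 6% = 3.6%.
Via Stratus: 100% × 9% = 9%.
Total: 59.5% + 1.428% + 3.6% + 9% = 73.528%.
Rounded: 73.53%.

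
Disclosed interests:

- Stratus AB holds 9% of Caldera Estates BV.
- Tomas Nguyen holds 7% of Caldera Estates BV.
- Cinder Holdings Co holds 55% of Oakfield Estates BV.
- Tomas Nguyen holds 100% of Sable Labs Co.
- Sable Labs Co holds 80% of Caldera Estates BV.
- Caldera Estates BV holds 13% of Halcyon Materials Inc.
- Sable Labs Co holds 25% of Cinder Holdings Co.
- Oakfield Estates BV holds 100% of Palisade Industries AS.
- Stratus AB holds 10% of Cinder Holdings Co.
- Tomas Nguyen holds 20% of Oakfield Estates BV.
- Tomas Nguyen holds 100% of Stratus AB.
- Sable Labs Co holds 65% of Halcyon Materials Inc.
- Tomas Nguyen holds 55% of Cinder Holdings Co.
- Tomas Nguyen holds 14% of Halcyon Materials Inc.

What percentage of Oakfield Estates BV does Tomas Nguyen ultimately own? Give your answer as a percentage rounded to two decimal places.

Tomas reaches Oakfield along 4 paths.
Direct stake: 20% = 20%.
Via Cinder: 55% × 55% = 30.25%.
Via Sable → Cinder: 100% × 25% × 55% = 13.75%.
Via Stratus → Cinder: 100% × 10% × 55% = 5.5%.
Total: 20% + 30.25% + 13.75% + 5.5% = 69.5%.
Rounded: 69.50%.

69.50%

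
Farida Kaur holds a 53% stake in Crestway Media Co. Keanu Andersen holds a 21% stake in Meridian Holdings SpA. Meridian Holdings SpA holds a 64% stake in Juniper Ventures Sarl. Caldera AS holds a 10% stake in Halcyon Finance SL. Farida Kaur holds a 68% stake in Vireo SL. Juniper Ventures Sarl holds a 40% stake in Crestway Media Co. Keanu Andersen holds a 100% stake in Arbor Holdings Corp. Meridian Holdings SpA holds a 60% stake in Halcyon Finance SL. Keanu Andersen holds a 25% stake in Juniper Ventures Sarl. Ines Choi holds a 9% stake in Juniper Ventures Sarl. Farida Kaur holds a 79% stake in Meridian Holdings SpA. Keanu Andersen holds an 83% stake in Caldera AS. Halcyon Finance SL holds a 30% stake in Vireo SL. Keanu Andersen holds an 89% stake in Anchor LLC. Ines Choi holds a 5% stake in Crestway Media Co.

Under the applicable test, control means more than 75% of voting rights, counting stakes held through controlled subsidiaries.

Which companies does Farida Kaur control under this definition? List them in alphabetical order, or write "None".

Farida holds 79% of Meridian, so Farida controls Meridian.
No other company's threshold is met.

Meridian Holdings SpA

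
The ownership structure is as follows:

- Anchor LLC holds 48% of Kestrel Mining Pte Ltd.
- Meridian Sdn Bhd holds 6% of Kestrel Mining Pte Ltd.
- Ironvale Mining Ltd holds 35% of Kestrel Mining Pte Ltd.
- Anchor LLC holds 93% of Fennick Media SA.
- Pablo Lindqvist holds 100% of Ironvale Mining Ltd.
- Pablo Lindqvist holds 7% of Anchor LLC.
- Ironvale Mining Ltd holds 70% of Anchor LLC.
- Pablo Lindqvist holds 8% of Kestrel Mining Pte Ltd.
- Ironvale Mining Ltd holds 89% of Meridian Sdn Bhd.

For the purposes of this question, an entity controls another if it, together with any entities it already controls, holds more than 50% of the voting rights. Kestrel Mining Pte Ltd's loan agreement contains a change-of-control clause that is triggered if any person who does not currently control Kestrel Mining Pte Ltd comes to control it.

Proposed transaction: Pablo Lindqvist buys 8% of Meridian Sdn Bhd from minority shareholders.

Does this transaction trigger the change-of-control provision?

No

The purchase changes only Pablo's holdings, so Pablo is the only person who could newly come to control Kestrel.
Pablo holds 100% of Ironvale, so Pablo controls Ironvale.
Ironvale holds 89% of Meridian, so Pablo controls Meridian.
Pablo and Ironvale together hold 7% + 70% = 77% of Anchor, so Pablo controls Anchor.
Anchor and Meridian and Ironvale and Pablo together hold 48% + 6% + 35% + 8% = 97% of Kestrel, so Pablo controls Kestrel.
So Pablo already controls Kestrel before the transaction.
After the purchase, Pablo holds 8% of Meridian directly.
Pablo controlled Kestrel already, so this is not a new person acquiring control; every other person's position is unchanged or reduced.
No new person acquires control, so the clause is not triggered.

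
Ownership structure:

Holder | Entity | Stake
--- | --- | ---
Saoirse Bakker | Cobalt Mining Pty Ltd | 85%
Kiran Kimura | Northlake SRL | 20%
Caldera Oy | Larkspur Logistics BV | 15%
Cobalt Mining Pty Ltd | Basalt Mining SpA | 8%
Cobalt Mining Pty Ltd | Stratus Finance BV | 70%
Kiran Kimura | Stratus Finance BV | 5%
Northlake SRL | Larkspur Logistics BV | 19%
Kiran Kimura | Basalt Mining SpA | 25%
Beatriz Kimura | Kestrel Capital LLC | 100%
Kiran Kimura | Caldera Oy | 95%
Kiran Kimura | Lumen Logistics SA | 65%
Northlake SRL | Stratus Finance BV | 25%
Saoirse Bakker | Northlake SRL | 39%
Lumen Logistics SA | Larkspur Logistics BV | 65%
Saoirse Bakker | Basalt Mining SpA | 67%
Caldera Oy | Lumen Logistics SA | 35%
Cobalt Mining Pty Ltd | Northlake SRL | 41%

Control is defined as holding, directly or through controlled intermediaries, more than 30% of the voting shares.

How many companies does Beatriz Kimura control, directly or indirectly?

1

Beatriz holds 100% of Kestrel, so Beatriz controls Kestrel.
No other company's threshold is met.
Beatriz controls 1 company.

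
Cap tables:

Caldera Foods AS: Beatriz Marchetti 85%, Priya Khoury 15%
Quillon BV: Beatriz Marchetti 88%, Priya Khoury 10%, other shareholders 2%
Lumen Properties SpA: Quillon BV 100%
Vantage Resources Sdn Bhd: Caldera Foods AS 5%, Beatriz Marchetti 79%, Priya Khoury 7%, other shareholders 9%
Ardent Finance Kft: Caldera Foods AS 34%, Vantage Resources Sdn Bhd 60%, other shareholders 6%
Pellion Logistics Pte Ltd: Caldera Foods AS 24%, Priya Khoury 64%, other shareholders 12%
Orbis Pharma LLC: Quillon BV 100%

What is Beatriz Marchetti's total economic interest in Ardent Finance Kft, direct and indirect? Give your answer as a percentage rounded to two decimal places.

Beatriz reaches Ardent along 3 paths.
Via Caldera: 85% × 34% = 28.9%.
Via Caldera → Vantage: 85% × 5% × 60% = 2.55%.
Via Vantage: 79% × 60% = 47.4%.
Total: 28.9% + 2.55% + 47.4% = 78.85%.

78.85%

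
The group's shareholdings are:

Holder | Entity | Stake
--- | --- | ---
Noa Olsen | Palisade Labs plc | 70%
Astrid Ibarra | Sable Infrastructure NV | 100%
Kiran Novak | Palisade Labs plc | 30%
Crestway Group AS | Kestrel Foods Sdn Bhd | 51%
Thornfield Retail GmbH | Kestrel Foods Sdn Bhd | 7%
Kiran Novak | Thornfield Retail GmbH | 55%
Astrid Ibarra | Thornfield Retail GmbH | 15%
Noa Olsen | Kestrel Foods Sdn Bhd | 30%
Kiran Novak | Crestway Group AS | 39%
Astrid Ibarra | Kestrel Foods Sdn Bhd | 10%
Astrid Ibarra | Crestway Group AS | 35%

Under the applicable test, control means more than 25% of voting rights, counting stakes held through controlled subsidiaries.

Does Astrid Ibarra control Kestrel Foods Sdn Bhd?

Yes

Astrid holds 35% of Crestway, so Astrid controls Crestway.
Crestway and Astrid together hold 51% + 10% = 61% of Kestrel, so Astrid controls Kestrel.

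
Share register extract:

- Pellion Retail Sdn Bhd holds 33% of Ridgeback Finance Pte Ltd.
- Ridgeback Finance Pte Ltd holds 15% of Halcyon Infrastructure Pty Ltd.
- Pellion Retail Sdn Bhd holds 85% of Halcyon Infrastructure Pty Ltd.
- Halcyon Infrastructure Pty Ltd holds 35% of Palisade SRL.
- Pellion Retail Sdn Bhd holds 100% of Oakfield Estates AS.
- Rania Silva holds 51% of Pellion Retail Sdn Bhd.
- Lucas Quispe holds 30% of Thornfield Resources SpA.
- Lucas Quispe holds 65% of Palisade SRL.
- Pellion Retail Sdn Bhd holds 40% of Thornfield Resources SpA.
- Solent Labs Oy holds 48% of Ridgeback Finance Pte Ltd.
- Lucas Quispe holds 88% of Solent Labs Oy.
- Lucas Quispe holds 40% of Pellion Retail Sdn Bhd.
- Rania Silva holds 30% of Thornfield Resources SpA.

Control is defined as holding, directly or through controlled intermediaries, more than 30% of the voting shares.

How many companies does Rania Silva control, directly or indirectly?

Rania holds 51% of Pellion, so Rania controls Pellion.
Pellion and Rania together hold 40% + 30% = 70% of Thornfield, so Rania controls Thornfield.
Pellion holds 33% of Ridgeback, so Rania controls Ridgeback.
Pellion and Ridgeback together hold 85% + 15% = 100% of Halcyon, so Rania controls Halcyon.
Pellion holds 100% of Oakfield, so Rania controls Oakfield.
Halcyon holds 35% of Palisade, so Rania controls Palisade.
No other company's threshold is met.
Rania controls 6 companies.

6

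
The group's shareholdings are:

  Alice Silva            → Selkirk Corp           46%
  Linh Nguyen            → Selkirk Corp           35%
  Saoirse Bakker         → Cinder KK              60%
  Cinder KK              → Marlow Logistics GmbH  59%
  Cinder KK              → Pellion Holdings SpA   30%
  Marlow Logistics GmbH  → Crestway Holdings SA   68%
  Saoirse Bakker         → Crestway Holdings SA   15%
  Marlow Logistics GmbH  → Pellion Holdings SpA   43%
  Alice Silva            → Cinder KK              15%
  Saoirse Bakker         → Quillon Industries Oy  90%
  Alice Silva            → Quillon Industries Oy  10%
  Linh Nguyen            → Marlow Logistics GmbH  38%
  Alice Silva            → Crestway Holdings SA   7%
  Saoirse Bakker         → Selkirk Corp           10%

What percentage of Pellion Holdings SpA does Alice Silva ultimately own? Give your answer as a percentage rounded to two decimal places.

8.31%

Alice reaches Pellion along 2 paths.
Via Cinder: 15% × 30% = 4.5%.
Via Cinder → Marlow: 15% × 59% × 43% = 3.8055%.
Total: 4.5% + 3.8055% = 8.3055%.
Rounded: 8.31%.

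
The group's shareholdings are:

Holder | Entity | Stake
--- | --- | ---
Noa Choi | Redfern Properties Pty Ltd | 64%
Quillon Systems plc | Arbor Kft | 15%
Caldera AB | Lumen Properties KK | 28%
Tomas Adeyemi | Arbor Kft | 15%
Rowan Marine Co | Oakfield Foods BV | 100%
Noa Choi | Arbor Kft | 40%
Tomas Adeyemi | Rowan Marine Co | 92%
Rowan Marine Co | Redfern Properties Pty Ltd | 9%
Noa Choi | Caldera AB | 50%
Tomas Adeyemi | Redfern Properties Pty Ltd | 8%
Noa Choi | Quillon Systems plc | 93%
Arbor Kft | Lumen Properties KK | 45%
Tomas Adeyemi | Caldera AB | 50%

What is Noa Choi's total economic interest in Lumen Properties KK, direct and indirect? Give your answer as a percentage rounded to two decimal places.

38.28%

Noa reaches Lumen along 3 paths.
Via Arbor: 40% × 45% = 18%.
Via Quillon → Arbor: 93% × 15% × 45% = 6.2775%.
Via Caldera: 50% × 28% = 14%.
Total: 18% + 6.2775% + 14% = 38.2775%.
Rounded: 38.28%.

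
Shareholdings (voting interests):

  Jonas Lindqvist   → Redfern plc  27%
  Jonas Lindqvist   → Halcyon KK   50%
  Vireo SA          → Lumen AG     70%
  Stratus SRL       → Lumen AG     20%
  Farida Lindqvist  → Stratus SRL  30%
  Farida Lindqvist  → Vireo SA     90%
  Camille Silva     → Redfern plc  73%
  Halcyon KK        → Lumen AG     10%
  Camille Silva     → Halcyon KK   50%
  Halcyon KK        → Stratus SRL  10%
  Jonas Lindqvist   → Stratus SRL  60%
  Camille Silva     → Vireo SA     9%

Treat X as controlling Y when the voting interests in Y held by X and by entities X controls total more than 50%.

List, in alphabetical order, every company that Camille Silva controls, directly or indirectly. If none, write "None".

Camille holds 73% of Redfern, so Camille controls Redfern.
No other company's threshold is met.

Redfern plc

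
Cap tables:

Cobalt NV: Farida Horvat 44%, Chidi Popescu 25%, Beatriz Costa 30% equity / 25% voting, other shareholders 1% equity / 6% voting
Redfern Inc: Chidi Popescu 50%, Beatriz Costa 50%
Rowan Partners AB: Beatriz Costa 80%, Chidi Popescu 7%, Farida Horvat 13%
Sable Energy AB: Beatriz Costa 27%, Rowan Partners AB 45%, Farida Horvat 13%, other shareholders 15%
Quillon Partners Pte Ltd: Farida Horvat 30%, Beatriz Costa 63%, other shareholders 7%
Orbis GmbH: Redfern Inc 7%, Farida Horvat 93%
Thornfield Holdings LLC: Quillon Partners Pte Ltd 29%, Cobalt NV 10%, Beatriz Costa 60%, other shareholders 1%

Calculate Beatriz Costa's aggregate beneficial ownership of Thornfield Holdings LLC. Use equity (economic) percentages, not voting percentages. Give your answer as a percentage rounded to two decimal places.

81.27%

Beatriz reaches Thornfield along 3 paths.
Via Quillon: 63% × 29% = 18.27%.
Via Cobalt: 30% × 10% = 3%.
Direct stake: 60% = 60%.
Total: 18.27% + 3% + 60% = 81.27%.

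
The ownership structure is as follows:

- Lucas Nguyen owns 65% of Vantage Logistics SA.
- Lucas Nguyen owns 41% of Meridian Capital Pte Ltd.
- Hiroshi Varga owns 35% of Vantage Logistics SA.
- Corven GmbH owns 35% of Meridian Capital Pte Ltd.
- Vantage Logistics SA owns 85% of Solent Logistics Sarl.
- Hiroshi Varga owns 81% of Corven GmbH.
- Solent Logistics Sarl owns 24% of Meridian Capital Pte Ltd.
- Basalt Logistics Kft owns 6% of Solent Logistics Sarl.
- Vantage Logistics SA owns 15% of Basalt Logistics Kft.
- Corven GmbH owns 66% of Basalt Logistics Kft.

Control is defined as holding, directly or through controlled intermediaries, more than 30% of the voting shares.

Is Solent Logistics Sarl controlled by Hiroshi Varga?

Hiroshi holds 81% of Corven, so Hiroshi controls Corven.
Hiroshi holds 35% of Vantage, so Hiroshi controls Vantage.
Vantage and Corven together hold 15% + 66% = 81% of Basalt, so Hiroshi controls Basalt.
Vantage and Basalt together hold 85% + 6% = 91% of Solent, so Hiroshi controls Solent.

Yes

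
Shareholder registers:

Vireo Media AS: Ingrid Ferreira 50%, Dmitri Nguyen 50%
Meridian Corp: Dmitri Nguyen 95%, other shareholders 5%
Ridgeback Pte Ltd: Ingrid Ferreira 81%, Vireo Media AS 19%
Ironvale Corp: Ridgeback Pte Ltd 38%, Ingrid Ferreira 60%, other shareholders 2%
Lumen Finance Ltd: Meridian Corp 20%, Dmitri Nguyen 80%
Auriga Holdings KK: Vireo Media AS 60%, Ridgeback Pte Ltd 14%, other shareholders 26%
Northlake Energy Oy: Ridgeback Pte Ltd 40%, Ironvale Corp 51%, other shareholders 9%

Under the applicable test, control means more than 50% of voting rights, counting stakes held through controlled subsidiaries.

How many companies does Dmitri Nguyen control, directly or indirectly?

2

Dmitri holds 95% of Meridian, so Dmitri controls Meridian.
Meridian and Dmitri together hold 20% + 80% = 100% of Lumen, so Dmitri controls Lumen.
No other company's threshold is met.
Dmitri controls 2 companies.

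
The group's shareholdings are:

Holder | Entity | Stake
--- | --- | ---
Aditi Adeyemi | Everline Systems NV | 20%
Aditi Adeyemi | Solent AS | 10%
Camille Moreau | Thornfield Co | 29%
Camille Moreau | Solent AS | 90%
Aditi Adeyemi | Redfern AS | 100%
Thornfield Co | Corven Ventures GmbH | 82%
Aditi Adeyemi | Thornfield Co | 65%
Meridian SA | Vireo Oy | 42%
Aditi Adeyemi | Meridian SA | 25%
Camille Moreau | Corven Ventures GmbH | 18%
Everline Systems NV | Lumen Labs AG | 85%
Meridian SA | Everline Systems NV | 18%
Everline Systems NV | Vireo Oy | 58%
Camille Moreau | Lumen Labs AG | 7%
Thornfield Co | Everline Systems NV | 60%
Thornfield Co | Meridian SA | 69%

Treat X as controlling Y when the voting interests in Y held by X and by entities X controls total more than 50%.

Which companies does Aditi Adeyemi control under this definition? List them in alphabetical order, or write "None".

Aditi holds 65% of Thornfield, so Aditi controls Thornfield.
Thornfield holds 82% of Corven, so Aditi controls Corven.
Aditi and Thornfield together hold 25% + 69% = 94% of Meridian, so Aditi controls Meridian.
Aditi holds 100% of Redfern, so Aditi controls Redfern.
Meridian and Thornfield and Aditi together hold 18% + 60% + 20% = 98% of Everline, so Aditi controls Everline.
Everline and Meridian together hold 58% + 42% = 100% of Vireo, so Aditi controls Vireo.
Everline holds 85% of Lumen, so Aditi controls Lumen.
No other company's threshold is met.

Corven Ventures GmbH, Everline Systems NV, Lumen Labs AG, Meridian SA, Redfern AS, Thornfield Co, Vireo Oy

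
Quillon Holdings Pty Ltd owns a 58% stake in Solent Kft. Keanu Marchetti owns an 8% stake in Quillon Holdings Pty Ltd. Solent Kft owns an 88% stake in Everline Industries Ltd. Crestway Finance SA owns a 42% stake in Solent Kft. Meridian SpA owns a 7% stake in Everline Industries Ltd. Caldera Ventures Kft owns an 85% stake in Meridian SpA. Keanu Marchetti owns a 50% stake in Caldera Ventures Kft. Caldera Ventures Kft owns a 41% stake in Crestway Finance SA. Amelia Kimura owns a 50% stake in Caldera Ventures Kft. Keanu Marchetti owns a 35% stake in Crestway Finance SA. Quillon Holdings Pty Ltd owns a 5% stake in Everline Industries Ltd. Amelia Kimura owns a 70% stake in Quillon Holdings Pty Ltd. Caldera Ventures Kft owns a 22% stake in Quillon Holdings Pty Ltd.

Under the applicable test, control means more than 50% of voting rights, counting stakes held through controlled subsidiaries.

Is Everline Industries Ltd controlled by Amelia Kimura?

Amelia holds 70% of Quillon, so Amelia controls Quillon.
Quillon holds 58% of Solent, so Amelia controls Solent.
Quillon and Solent together hold 5% + 88% = 93% of Everline, so Amelia controls Everline.

Yes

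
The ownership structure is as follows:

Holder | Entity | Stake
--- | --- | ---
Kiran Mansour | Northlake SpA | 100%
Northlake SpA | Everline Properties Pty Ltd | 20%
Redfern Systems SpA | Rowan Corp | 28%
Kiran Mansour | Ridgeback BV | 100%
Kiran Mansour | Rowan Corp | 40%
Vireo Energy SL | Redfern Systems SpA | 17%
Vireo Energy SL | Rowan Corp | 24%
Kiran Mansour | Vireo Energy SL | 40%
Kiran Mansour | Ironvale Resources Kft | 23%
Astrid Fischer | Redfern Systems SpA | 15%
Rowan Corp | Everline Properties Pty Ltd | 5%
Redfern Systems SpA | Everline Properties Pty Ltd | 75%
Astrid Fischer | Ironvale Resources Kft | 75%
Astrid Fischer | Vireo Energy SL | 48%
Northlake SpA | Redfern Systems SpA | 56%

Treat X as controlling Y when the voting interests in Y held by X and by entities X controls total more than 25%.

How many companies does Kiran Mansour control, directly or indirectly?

Kiran holds 100% of Northlake, so Kiran controls Northlake.
Kiran holds 40% of Vireo, so Kiran controls Vireo.
Northlake and Vireo together hold 56% + 17% = 73% of Redfern, so Kiran controls Redfern.
Kiran holds 100% of Ridgeback, so Kiran controls Ridgeback.
Vireo and Kiran and Redfern together hold 24% + 40% + 28% = 92% of Rowan, so Kiran controls Rowan.
Redfern and Rowan and Northlake together hold 75% + 5% + 20% = 100% of Everline, so Kiran controls Everline.
No other company's threshold is met.
Kiran controls 6 companies.

6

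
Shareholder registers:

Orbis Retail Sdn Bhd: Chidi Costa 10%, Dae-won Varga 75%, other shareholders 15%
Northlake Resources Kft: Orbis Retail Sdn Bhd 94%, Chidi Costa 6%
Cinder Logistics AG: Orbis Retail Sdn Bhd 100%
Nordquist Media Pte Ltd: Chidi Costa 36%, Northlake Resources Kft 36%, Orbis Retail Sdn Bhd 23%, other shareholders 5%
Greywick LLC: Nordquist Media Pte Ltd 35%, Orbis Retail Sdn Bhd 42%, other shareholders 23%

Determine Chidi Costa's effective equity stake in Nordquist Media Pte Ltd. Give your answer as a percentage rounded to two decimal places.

Chidi reaches Nordquist along 4 paths.
Direct stake: 36% = 36%.
Via Orbis → Northlake: 10% × 94% × 36% = 3.384%.
Via Northlake: 6% × 36% = 2.16%.
Via Orbis: 10% × 23% = 2.3%.
Total: 36% + 3.384% + 2.16% + 2.3% = 43.844%.
Rounded: 43.84%.

43.84%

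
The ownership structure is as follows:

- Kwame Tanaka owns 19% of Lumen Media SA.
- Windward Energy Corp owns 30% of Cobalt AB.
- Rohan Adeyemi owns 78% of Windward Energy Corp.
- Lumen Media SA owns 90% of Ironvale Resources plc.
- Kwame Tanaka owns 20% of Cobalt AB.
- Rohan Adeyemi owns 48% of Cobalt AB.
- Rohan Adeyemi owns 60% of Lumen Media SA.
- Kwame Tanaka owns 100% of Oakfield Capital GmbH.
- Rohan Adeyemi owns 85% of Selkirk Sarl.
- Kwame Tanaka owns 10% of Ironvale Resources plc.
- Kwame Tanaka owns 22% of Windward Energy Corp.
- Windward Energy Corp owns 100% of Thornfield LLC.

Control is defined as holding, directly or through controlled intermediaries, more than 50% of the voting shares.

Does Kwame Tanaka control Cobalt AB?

Kwame holds 100% of Oakfield, so Kwame controls Oakfield.
In Cobalt, Kwame's side holds only 20%, not > 50%.
So Kwame does not control Cobalt.

No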